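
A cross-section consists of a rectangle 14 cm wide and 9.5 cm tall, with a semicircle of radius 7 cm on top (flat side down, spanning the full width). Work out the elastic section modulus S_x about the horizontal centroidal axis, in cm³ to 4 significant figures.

S_x ≈ 467.5 cm³

Decompose the section into non-overlapping parts with the origin at the bottom-left of its bounding rectangle.
Rectangular body: 14 × 9.5, A = 133 cm², y = 4.75 cm, Ī = 1000.27 cm⁴.
Semicircular cap: semicircle r = 7, A = 76.969 cm², y = 12.4709 cm, Ī = 263.526 cm⁴.
Centroid: ȳ = ΣA·y / ΣA = 7.58027 cm.
Transfer each piece to the horizontal centroidal axis using Ī + A·d² with d = y − 7.58027:
  rectangular body: d = -2.83027 cm → contributes +2065.66 cm⁴
  semicircular cap: d = 4.89062 cm → contributes +2104.48 cm⁴
Total I = 4170.14 cm⁴.
Extreme fibre distance c = 8.91973 cm; S = I/c = 467.519 cm³.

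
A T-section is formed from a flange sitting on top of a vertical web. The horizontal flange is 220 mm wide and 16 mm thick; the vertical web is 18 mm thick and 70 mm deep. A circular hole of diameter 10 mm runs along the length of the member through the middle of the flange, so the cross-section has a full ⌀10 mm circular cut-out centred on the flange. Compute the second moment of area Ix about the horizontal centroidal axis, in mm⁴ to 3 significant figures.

Ix ≈ 2.29 × 10⁶ mm⁴

Treat the section as a set of non-overlapping primitives; coordinates are from the bounding-box lower-left.
Flange: 220 × 16, A = 3 520 mm², y = 78 mm, Ī = 75 093 mm⁴.
Web: 18 × 70, A = 1 260 mm², y = 35 mm, Ī = 514 500 mm⁴.
Hole (subtracted): ⌀10, A = 78.54 mm², y = 78 mm, Ī = 490.87 mm⁴.
Centroid: ȳ = ΣA·y / ΣA = 66.476 mm.
Transfer each piece to the horizontal centroidal axis using Ī + A·d² with d = y − 66.476:
  flange: d = 11.524 mm → contributes +542 565 mm⁴
  web: d = -31.476 mm → contributes +1 762 824 mm⁴
  hole: d = 11.524 mm → contributes −10 921 mm⁴
Total I = 2 294 468 mm⁴.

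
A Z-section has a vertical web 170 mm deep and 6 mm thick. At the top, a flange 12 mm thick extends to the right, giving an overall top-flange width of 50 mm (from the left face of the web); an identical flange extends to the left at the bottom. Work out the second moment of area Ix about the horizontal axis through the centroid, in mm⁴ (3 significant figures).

Decompose the section into non-overlapping parts with the origin at the bottom-left of its bounding rectangle.
Web: 6 × 170, A = 1 020 mm², y = 85 mm, Ī = 2 456 500 mm⁴.
Top flange (beyond web): 44 × 12, A = 528 mm², y = 164 mm, Ī = 6 336 mm⁴.
Bottom flange (beyond web): 44 × 12, A = 528 mm², y = 6 mm, Ī = 6 336 mm⁴.
Centroid: ȳ = ΣA·y / ΣA = 85 mm.
Transfer each piece to the horizontal axis through the centroid using Ī + A·d² with d = y − 85:
  web: d = 0 mm → contributes +2 456 500 mm⁴
  top flange (beyond web): d = 79 mm → contributes +3 301 584 mm⁴
  bottom flange (beyond web): d = -79 mm → contributes +3 301 584 mm⁴
Total I = 9 059 668 mm⁴.

Ix ≈ 9.06 × 10⁶ mm⁴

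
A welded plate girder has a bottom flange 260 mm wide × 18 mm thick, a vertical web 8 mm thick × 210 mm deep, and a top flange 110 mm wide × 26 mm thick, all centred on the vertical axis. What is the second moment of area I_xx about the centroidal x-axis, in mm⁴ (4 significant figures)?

I_xx ≈ 1.029 × 10⁸ mm⁴

Treat the section as a set of non-overlapping primitives; coordinates are from the bounding-box lower-left.
Bottom plate: 260 × 18, A = 4 680 mm², y = 9 mm, Ī = 126 360 mm⁴.
Web plate: 8 × 210, A = 1 680 mm², y = 123 mm, Ī = 6 174 000 mm⁴.
Top plate: 110 × 26, A = 2 860 mm², y = 241 mm, Ī = 161 113 mm⁴.
Centroid: ȳ = ΣA·y / ΣA = 101.738 mm.
Transfer each piece to the centroidal x-axis using Ī + A·d² with d = y − 101.738:
  bottom plate: d = -92.7375 mm → contributes +40 375 525 mm⁴
  web plate: d = 21.2625 mm → contributes +6 933 516 mm⁴
  top plate: d = 139.262 mm → contributes +55 628 057 mm⁴
Total I = 102 937 098 mm⁴.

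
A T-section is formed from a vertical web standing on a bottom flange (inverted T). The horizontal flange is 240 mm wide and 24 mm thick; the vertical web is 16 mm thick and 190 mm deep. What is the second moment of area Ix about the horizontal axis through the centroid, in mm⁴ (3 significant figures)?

Decompose the section into non-overlapping parts with the origin at the bottom-left of its bounding rectangle.
Flange: 240 × 24, A = 5 760 mm², y = 12 mm, Ī = 276 480 mm⁴.
Web: 16 × 190, A = 3 040 mm², y = 119 mm, Ī = 9 145 333 mm⁴.
Centroid: ȳ = ΣA·y / ΣA = 48.964 mm.
Transfer each piece to the horizontal axis through the centroid using Ī + A·d² with d = y − 48.964:
  flange: d = -36.964 mm → contributes +8 146 428 mm⁴
  web: d = 70.036 mm → contributes +24 056 814 mm⁴
Total I = 32 203 242 mm⁴.

Ix ≈ 3.22 × 10⁷ mm⁴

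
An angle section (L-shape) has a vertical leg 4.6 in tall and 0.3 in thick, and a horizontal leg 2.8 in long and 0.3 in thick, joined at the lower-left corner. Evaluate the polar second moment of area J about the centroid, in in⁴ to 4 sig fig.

Split into non-overlapping primitives; take the origin at the lower-left of the bounding box.
Vertical leg: 0.3 × 4.6, A = 1.38 in², y = 2.3 in, Ī = 2.4334 in⁴.
Horizontal leg (remainder): 2.5 × 0.3, A = 0.75 in², y = 0.15 in, Ī = 0.005625 in⁴.
Centroid: ȳ = ΣA·y / ΣA = 1.54296 in.
Transfer each piece to the centroidal x-axis using Ī + A·d² with d = y − 1.54296:
  vertical leg: d = 0.757042 in → contributes +3.2243 in⁴
  horizontal leg (remainder): d = -1.39296 in → contributes +1.46087 in⁴
Total I = 4.68517 in⁴.
For the y-axis: x̄ = 0.642958 in.
Repeating about the centroidal y-axis gives I_y = 1.35337 in⁴.
Polar second moment: J = I_x + I_y = 6.03854 in⁴.

J ≈ 6.039 in⁴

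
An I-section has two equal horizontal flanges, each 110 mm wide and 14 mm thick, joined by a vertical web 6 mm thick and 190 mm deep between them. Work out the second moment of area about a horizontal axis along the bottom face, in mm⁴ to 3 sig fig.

Break the section into simple shapes (no overlaps), measuring from the bottom-left corner of the bounding box.
Bottom flange: 110 × 14, A = 1 540 mm², y = 7 mm, Ī = 25 153 mm⁴.
Web: 6 × 190, A = 1 140 mm², y = 109 mm, Ī = 3 429 500 mm⁴.
Top flange: 110 × 14, A = 1 540 mm², y = 211 mm, Ī = 25 153 mm⁴.
Transfer each piece to the base of the section using Ī + A·d² with d = y − 0:
  bottom flange: d = 7 mm → contributes +100 613 mm⁴
  web: d = 109 mm → contributes +16 973 840 mm⁴
  top flange: d = 211 mm → contributes +68 587 493 mm⁴
Total I = 85 661 947 mm⁴.

I_base ≈ 8.57 × 10⁷ mm⁴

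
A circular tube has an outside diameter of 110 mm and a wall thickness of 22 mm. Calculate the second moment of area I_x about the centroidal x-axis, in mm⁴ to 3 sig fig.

Break the section into simple shapes (no overlaps), measuring from the bottom-left corner of the bounding box.
Outer circle: ⌀110, A = 9503.3 mm², y = 55 mm, Ī = 7 186 884 mm⁴.
Bore (subtracted): ⌀66, A = 3421.2 mm², y = 55 mm, Ī = 931 420 mm⁴.
By symmetry the centroid is at mid-height, ȳ = 55 mm.
All pieces are centred on the centroidal x-axis, so I = ΣĪ (holes subtracted) = 6 255 464 mm⁴.

I_x ≈ 6.26 × 10⁶ mm⁴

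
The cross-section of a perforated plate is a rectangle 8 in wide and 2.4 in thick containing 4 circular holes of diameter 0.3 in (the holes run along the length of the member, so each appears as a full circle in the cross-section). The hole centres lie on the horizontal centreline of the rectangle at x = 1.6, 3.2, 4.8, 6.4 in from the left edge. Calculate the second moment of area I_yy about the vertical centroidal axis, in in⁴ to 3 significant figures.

I_yy ≈ 101 in⁴

Split into non-overlapping primitives; take the origin at the lower-left of the bounding box.
Plate: 8 × 2.4, A = 19.2 in², x = 4 in, Ī = 102.4 in⁴.
Hole 1 (subtracted): ⌀0.3, A = 0.070686 in², x = 1.6 in, Ī = 0.00039761 in⁴.
Hole 2 (subtracted): ⌀0.3, A = 0.070686 in², x = 3.2 in, Ī = 0.00039761 in⁴.
Hole 3 (subtracted): ⌀0.3, A = 0.070686 in², x = 4.8 in, Ī = 0.00039761 in⁴.
Hole 4 (subtracted): ⌀0.3, A = 0.070686 in², x = 6.4 in, Ī = 0.00039761 in⁴.
By symmetry the centroid is at mid-width, x̄ = 4 in.
Transfer each piece to the vertical centroidal axis using Ī + A·d² with d = x − 4:
  plate: d = 0 in → contributes +102.4 in⁴
  hole 1: d = -2.4 in → contributes −0.40755 in⁴
  hole 2: d = -0.8 in → contributes −0.045637 in⁴
  hole 3: d = 0.8 in → contributes −0.045637 in⁴
  hole 4: d = 2.4 in → contributes −0.40755 in⁴
Total I = 101.49 in⁴.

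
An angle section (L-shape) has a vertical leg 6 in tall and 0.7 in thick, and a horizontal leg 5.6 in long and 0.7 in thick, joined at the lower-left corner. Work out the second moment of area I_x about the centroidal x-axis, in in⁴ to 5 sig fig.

I_x ≈ 25.999 in⁴

Break the section into simple shapes (no overlaps), measuring from the bottom-left corner of the bounding box.
Vertical leg: 0.7 × 6, A = 4.2 in², y = 3 in, Ī = 12.6 in⁴.
Horizontal leg (remainder): 4.9 × 0.7, A = 3.43 in², y = 0.35 in, Ī = 0.1400583 in⁴.
Centroid: ȳ = ΣA·y / ΣA = 1.808716 in.
Transfer each piece to the centroidal x-axis using Ī + A·d² with d = y − 1.808716:
  vertical leg: d = 1.191284 in → contributes +18.56047 in⁴
  horizontal leg (remainder): d = -1.458716 in → contributes +7.438588 in⁴
Total I = 25.99905 in⁴.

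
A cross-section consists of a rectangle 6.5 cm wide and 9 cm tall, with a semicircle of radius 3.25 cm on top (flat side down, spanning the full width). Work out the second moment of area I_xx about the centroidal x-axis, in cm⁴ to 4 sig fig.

Split into non-overlapping primitives; take the origin at the lower-left of the bounding box.
Rectangular body: 6.5 × 9, A = 58.5 cm², y = 4.5 cm, Ī = 394.875 cm⁴.
Semicircular cap: semicircle r = 3.25, A = 16.5915 cm², y = 10.3793 cm, Ī = 12.2452 cm⁴.
Centroid: ȳ = ΣA·y / ΣA = 5.79905 cm.
Transfer each piece to the centroidal x-axis using Ī + A·d² with d = y − 5.79905:
  rectangular body: d = -1.29905 cm → contributes +493.595 cm⁴
  semicircular cap: d = 4.5803 cm → contributes +360.321 cm⁴
Total I = 853.916 cm⁴.

I_xx ≈ 853.9 cm⁴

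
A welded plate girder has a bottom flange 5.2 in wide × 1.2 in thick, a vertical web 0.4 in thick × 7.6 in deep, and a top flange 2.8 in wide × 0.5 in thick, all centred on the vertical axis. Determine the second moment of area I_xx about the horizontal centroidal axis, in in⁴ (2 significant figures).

Split into non-overlapping primitives; take the origin at the lower-left of the bounding box.
Bottom plate: 5.2 × 1.2, A = 6.24 in², y = 0.6 in, Ī = 0.7488 in⁴.
Web plate: 0.4 × 7.6, A = 3.04 in², y = 5 in, Ī = 14.63 in⁴.
Top plate: 2.8 × 0.5, A = 1.4 in², y = 9.05 in, Ī = 0.02917 in⁴.
Centroid: ȳ = ΣA·y / ΣA = 2.96 in.
Transfer each piece to the horizontal centroidal axis using Ī + A·d² with d = y − 2.96:
  bottom plate: d = -2.36 in → contributes +35.51 in⁴
  web plate: d = 2.04 in → contributes +27.28 in⁴
  top plate: d = 6.09 in → contributes +51.95 in⁴
Total I = 114.7 in⁴.

I_xx ≈ 110 in⁴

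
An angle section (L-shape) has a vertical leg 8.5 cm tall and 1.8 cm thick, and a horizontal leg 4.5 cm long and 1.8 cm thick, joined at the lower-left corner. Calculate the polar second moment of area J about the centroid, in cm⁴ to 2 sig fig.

J ≈ 160 cm⁴

Split into non-overlapping primitives; take the origin at the lower-left of the bounding box.
Vertical leg: 1.8 × 8.5, A = 15.3 cm², y = 4.25 cm, Ī = 92.12 cm⁴.
Horizontal leg (remainder): 2.7 × 1.8, A = 4.86 cm², y = 0.9 cm, Ī = 1.312 cm⁴.
Centroid: ȳ = ΣA·y / ΣA = 3.442 cm.
Transfer each piece to the centroidal x-axis using Ī + A·d² with d = y − 3.442:
  vertical leg: d = 0.8076 cm → contributes +102.1 cm⁴
  horizontal leg (remainder): d = -2.542 cm → contributes +32.73 cm⁴
Total I = 134.8 cm⁴.
For the y-axis: x̄ = 1.442 cm.
Repeating about the centroidal y-axis gives I_y = 25.76 cm⁴.
Polar second moment: J = I_x + I_y = 160.6 cm⁴.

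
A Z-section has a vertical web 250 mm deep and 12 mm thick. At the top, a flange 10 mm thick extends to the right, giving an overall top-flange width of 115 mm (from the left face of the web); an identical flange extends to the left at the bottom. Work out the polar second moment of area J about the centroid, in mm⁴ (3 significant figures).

J ≈ 5.40 × 10⁷ mm⁴

Decompose the section into non-overlapping parts with the origin at the bottom-left of its bounding rectangle.
Web: 12 × 250, A = 3 000 mm², y = 125 mm, Ī = 15 625 000 mm⁴.
Top flange (beyond web): 103 × 10, A = 1 030 mm², y = 245 mm, Ī = 8583.3 mm⁴.
Bottom flange (beyond web): 103 × 10, A = 1 030 mm², y = 5 mm, Ī = 8583.3 mm⁴.
Centroid: ȳ = ΣA·y / ΣA = 125 mm.
Transfer each piece to the centroidal x-axis using Ī + A·d² with d = y − 125:
  web: d = 0 mm → contributes +15 625 000 mm⁴
  top flange (beyond web): d = 120 mm → contributes +14 840 583 mm⁴
  bottom flange (beyond web): d = -120 mm → contributes +14 840 583 mm⁴
Total I = 45 306 167 mm⁴.
For the y-axis: x̄ = 109 mm.
Repeating about the centroidal y-axis gives I_y = 8 668 087 mm⁴.
Polar second moment: J = I_x + I_y = 53 974 253 mm⁴.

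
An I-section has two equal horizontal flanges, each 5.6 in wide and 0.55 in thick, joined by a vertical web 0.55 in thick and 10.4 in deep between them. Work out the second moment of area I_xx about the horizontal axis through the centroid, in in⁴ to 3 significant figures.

Decompose the section into non-overlapping parts with the origin at the bottom-left of its bounding rectangle.
Bottom flange: 5.6 × 0.55, A = 3.08 in², y = 0.275 in, Ī = 0.077642 in⁴.
Web: 0.55 × 10.4, A = 5.72 in², y = 5.75 in, Ī = 51.556 in⁴.
Top flange: 5.6 × 0.55, A = 3.08 in², y = 11.225 in, Ī = 0.077642 in⁴.
By symmetry the centroid is at mid-height, ȳ = 5.75 in.
Transfer each piece to the horizontal axis through the centroid using Ī + A·d² with d = y − 5.75:
  bottom flange: d = -5.475 in → contributes +92.403 in⁴
  web: d = 0 in → contributes +51.556 in⁴
  top flange: d = 5.475 in → contributes +92.403 in⁴
Total I = 236.36 in⁴.

I_xx ≈ 236 in⁴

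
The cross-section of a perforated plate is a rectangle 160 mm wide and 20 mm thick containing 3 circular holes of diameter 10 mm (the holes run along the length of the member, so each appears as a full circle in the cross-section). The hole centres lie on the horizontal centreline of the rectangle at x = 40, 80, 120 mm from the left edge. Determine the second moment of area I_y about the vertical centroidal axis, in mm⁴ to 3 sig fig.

I_y ≈ 6.57 × 10⁶ mm⁴

Split into non-overlapping primitives; take the origin at the lower-left of the bounding box.
Plate: 160 × 20, A = 3 200 mm², x = 80 mm, Ī = 6 826 667 mm⁴.
Hole 1 (subtracted): ⌀10, A = 78.54 mm², x = 40 mm, Ī = 490.87 mm⁴.
Hole 2 (subtracted): ⌀10, A = 78.54 mm², x = 80 mm, Ī = 490.87 mm⁴.
Hole 3 (subtracted): ⌀10, A = 78.54 mm², x = 120 mm, Ī = 490.87 mm⁴.
By symmetry the centroid is at mid-width, x̄ = 80 mm.
Transfer each piece to the vertical centroidal axis using Ī + A·d² with d = x − 80:
  plate: d = 0 mm → contributes +6 826 667 mm⁴
  hole 1: d = -40 mm → contributes −126 155 mm⁴
  hole 2: d = 0 mm → contributes −490.87 mm⁴
  hole 3: d = 40 mm → contributes −126 155 mm⁴
Total I = 6 573 867 mm⁴.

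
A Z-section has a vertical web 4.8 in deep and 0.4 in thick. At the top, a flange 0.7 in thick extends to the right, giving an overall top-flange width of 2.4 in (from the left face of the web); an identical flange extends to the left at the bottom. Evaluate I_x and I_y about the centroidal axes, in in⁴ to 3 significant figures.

I_x ≈ 15.6 in⁴, I_y ≈ 4.99 in⁴

Treat the section as a set of non-overlapping primitives; coordinates are from the bounding-box lower-left.
Web: 0.4 × 4.8, A = 1.92 in², y = 2.4 in, Ī = 3.6864 in⁴.
Top flange (beyond web): 2 × 0.7, A = 1.4 in², y = 4.45 in, Ī = 0.057167 in⁴.
Bottom flange (beyond web): 2 × 0.7, A = 1.4 in², y = 0.35 in, Ī = 0.057167 in⁴.
Centroid: ȳ = ΣA·y / ΣA = 2.4 in.
Transfer each piece to the centroidal x-axis using Ī + A·d² with d = y − 2.4:
  web: d = 0 in → contributes +3.6864 in⁴
  top flange (beyond web): d = 2.05 in → contributes +5.9407 in⁴
  bottom flange (beyond web): d = -2.05 in → contributes +5.9407 in⁴
Total I = 15.568 in⁴.
For the y-axis: x̄ = 2.2 in.
Repeating about the centroidal y-axis gives I_y = 4.9909 in⁴.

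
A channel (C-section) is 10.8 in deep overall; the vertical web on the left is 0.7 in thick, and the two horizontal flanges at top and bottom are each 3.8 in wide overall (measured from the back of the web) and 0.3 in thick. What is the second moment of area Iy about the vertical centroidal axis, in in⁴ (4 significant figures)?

Iy ≈ 7.187 in⁴

Break the section into simple shapes (no overlaps), measuring from the bottom-left corner of the bounding box.
Web: 0.7 × 10.8, A = 7.56 in², x = 0.35 in, Ī = 0.3087 in⁴.
Top flange (beyond web): 3.1 × 0.3, A = 0.93 in², x = 2.25 in, Ī = 0.744775 in⁴.
Bottom flange (beyond web): 3.1 × 0.3, A = 0.93 in², x = 2.25 in, Ī = 0.744775 in⁴.
Centroid: x̄ = ΣA·x / ΣA = 0.725159 in.
Transfer each piece to the vertical centroidal axis using Ī + A·d² with d = x − 0.725159:
  web: d = -0.375159 in → contributes +1.37273 in⁴
  top flange (beyond web): d = 1.52484 in → contributes +2.90715 in⁴
  bottom flange (beyond web): d = 1.52484 in → contributes +2.90715 in⁴
Total I = 7.18704 in⁴.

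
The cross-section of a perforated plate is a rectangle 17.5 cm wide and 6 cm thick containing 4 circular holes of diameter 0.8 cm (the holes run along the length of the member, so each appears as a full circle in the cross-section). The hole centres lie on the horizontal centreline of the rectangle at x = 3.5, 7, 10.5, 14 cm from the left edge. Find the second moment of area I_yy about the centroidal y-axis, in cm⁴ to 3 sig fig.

Break the section into simple shapes (no overlaps), measuring from the bottom-left corner of the bounding box.
Plate: 17.5 × 6, A = 105 cm², x = 8.75 cm, Ī = 2679.7 cm⁴.
Hole 1 (subtracted): ⌀0.8, A = 0.50265 cm², x = 3.5 cm, Ī = 0.020106 cm⁴.
Hole 2 (subtracted): ⌀0.8, A = 0.50265 cm², x = 7 cm, Ī = 0.020106 cm⁴.
Hole 3 (subtracted): ⌀0.8, A = 0.50265 cm², x = 10.5 cm, Ī = 0.020106 cm⁴.
Hole 4 (subtracted): ⌀0.8, A = 0.50265 cm², x = 14 cm, Ī = 0.020106 cm⁴.
By symmetry the centroid is at mid-width, x̄ = 8.75 cm.
Transfer each piece to the centroidal y-axis using Ī + A·d² with d = x − 8.75:
  plate: d = 0 cm → contributes +2679.7 cm⁴
  hole 1: d = -5.25 cm → contributes −13.875 cm⁴
  hole 2: d = -1.75 cm → contributes −1.5595 cm⁴
  hole 3: d = 1.75 cm → contributes −1.5595 cm⁴
  hole 4: d = 5.25 cm → contributes −13.875 cm⁴
Total I = 2648.8 cm⁴.

I_yy ≈ 2650 cm⁴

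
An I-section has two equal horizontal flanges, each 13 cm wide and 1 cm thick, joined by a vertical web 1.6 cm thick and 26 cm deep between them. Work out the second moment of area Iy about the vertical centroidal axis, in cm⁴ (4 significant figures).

Treat the section as a set of non-overlapping primitives; coordinates are from the bounding-box lower-left.
Bottom flange: 13 × 1, A = 13 cm², x = 6.5 cm, Ī = 183.083 cm⁴.
Web: 1.6 × 26, A = 41.6 cm², x = 6.5 cm, Ī = 8.87467 cm⁴.
Top flange: 13 × 1, A = 13 cm², x = 6.5 cm, Ī = 183.083 cm⁴.
By symmetry the centroid is at mid-width, x̄ = 6.5 cm.
All pieces are centred on the vertical centroidal axis, so I = ΣĪ = 375.041 cm⁴.

Iy ≈ 375.0 cm⁴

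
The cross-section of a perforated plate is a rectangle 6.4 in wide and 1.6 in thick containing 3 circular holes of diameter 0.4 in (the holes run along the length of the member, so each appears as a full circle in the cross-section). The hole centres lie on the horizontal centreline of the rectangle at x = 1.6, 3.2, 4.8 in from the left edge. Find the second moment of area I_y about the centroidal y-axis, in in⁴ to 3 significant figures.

I_y ≈ 34.3 in⁴

Split into non-overlapping primitives; take the origin at the lower-left of the bounding box.
Plate: 6.4 × 1.6, A = 10.24 in², x = 3.2 in, Ī = 34.953 in⁴.
Hole 1 (subtracted): ⌀0.4, A = 0.12566 in², x = 1.6 in, Ī = 0.0012566 in⁴.
Hole 2 (subtracted): ⌀0.4, A = 0.12566 in², x = 3.2 in, Ī = 0.0012566 in⁴.
Hole 3 (subtracted): ⌀0.4, A = 0.12566 in², x = 4.8 in, Ī = 0.0012566 in⁴.
By symmetry the centroid is at mid-width, x̄ = 3.2 in.
Transfer each piece to the centroidal y-axis using Ī + A·d² with d = x − 3.2:
  plate: d = 0 in → contributes +34.953 in⁴
  hole 1: d = -1.6 in → contributes −0.32296 in⁴
  hole 2: d = 0 in → contributes −0.0012566 in⁴
  hole 3: d = 1.6 in → contributes −0.32296 in⁴
Total I = 34.305 in⁴.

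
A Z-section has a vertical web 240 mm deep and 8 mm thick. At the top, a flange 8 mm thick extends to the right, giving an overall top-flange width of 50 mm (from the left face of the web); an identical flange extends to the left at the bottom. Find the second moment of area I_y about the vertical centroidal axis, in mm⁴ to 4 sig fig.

I_y ≈ 5.290 × 10⁵ mm⁴

Treat the section as a set of non-overlapping primitives; coordinates are from the bounding-box lower-left.
Web: 8 × 240, A = 1 920 mm², x = 46 mm, Ī = 10 240 mm⁴.
Top flange (beyond web): 42 × 8, A = 336 mm², x = 71 mm, Ī = 49 392 mm⁴.
Bottom flange (beyond web): 42 × 8, A = 336 mm², x = 21 mm, Ī = 49 392 mm⁴.
Centroid: x̄ = ΣA·x / ΣA = 46 mm.
Transfer each piece to the vertical centroidal axis using Ī + A·d² with d = x − 46:
  web: d = 0 mm → contributes +10 240 mm⁴
  top flange (beyond web): d = 25 mm → contributes +259 392 mm⁴
  bottom flange (beyond web): d = -25 mm → contributes +259 392 mm⁴
Total I = 529 024 mm⁴.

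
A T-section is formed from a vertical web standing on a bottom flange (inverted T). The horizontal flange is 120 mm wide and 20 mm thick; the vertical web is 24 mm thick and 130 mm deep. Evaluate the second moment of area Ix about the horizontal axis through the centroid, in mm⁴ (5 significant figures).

Ix ≈ 1.2104 × 10⁷ mm⁴

Split into non-overlapping primitives; take the origin at the lower-left of the bounding box.
Flange: 120 × 20, A = 2 400 mm², y = 10 mm, Ī = 80 000 mm⁴.
Web: 24 × 130, A = 3 120 mm², y = 85 mm, Ī = 4 394 000 mm⁴.
Centroid: ȳ = ΣA·y / ΣA = 52.3913 mm.
Transfer each piece to the horizontal axis through the centroid using Ī + A·d² with d = y − 52.3913:
  flange: d = -42.3913 mm → contributes +4 392 854 mm⁴
  web: d = 32.6087 mm → contributes +7 711 580 mm⁴
Total I = 12 104 435 mm⁴.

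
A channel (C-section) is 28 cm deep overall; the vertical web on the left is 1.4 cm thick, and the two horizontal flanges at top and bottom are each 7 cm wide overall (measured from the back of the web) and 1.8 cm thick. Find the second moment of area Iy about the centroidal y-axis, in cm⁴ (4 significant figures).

Iy ≈ 222.2 cm⁴

Treat the section as a set of non-overlapping primitives; coordinates are from the bounding-box lower-left.
Web: 1.4 × 28, A = 39.2 cm², x = 0.7 cm, Ī = 6.40267 cm⁴.
Top flange (beyond web): 5.6 × 1.8, A = 10.08 cm², x = 4.2 cm, Ī = 26.3424 cm⁴.
Bottom flange (beyond web): 5.6 × 1.8, A = 10.08 cm², x = 4.2 cm, Ī = 26.3424 cm⁴.
Centroid: x̄ = ΣA·x / ΣA = 1.88868 cm.
Transfer each piece to the centroidal y-axis using Ī + A·d² with d = x − 1.88868:
  web: d = -1.18868 cm → contributes +61.7906 cm⁴
  top flange (beyond web): d = 2.31132 cm → contributes +80.1918 cm⁴
  bottom flange (beyond web): d = 2.31132 cm → contributes +80.1918 cm⁴
Total I = 222.174 cm⁴.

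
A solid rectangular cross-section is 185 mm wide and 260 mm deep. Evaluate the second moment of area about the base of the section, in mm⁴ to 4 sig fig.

I_base ≈ 1.084 × 10⁹ mm⁴

The section: 185 × 260, A = 48 100 mm², y = 130 mm, Ī = 270 963 333 mm⁴.
Transfer it to the base of the section using Ī + A·d² with d = y − 0:
  the section: d = 130 mm → contributes +1 083 853 333 mm⁴
Total I = 1 083 853 333 mm⁴.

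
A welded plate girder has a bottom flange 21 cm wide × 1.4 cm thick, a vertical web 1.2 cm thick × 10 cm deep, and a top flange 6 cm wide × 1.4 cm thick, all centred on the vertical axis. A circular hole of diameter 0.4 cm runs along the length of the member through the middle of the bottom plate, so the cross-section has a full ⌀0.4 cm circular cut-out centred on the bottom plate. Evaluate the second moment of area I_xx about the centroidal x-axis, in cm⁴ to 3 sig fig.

Split into non-overlapping primitives; take the origin at the lower-left of the bounding box.
Bottom plate: 21 × 1.4, A = 29.4 cm², y = 0.7 cm, Ī = 4.802 cm⁴.
Web plate: 1.2 × 10, A = 12 cm², y = 6.4 cm, Ī = 100 cm⁴.
Top plate: 6 × 1.4, A = 8.4 cm², y = 12.1 cm, Ī = 1.372 cm⁴.
Hole (subtracted): ⌀0.4, A = 0.12566 cm², y = 0.7 cm, Ī = 0.0012566 cm⁴.
Centroid: ȳ = ΣA·y / ΣA = 4.0047 cm.
Transfer each piece to the centroidal x-axis using Ī + A·d² with d = y − 4.0047:
  bottom plate: d = -3.3047 cm → contributes +325.89 cm⁴
  web plate: d = 2.3953 cm → contributes +168.85 cm⁴
  top plate: d = 8.0953 cm → contributes +551.85 cm⁴
  hole: d = -3.3047 cm → contributes −1.3737 cm⁴
Total I = 1045.2 cm⁴.

I_xx ≈ 1050 cm⁴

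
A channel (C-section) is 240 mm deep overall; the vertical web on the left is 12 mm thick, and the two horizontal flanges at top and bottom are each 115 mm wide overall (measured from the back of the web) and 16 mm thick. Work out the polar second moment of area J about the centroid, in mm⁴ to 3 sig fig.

J ≈ 6.33 × 10⁷ mm⁴

Decompose the section into non-overlapping parts with the origin at the bottom-left of its bounding rectangle.
Web: 12 × 240, A = 2 880 mm², y = 120 mm, Ī = 13 824 000 mm⁴.
Top flange (beyond web): 103 × 16, A = 1 648 mm², y = 232 mm, Ī = 35 157 mm⁴.
Bottom flange (beyond web): 103 × 16, A = 1 648 mm², y = 8 mm, Ī = 35 157 mm⁴.
By symmetry the centroid is at mid-height, ȳ = 120 mm.
Transfer each piece to the centroidal x-axis using Ī + A·d² with d = y − 120:
  web: d = 0 mm → contributes +13 824 000 mm⁴
  top flange (beyond web): d = 112 mm → contributes +20 707 669 mm⁴
  bottom flange (beyond web): d = -112 mm → contributes +20 707 669 mm⁴
Total I = 55 239 339 mm⁴.
For the y-axis: x̄ = 36.687 mm.
Repeating about the centroidal y-axis gives I_y = 8 030 188 mm⁴.
Polar second moment: J = I_x + I_y = 63 269 526 mm⁴.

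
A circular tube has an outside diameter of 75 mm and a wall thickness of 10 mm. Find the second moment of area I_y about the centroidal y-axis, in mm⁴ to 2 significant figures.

I_y ≈ 1.1 × 10⁶ mm⁴

Break the section into simple shapes (no overlaps), measuring from the bottom-left corner of the bounding box.
Outer circle: ⌀75, A = 4 418 mm², x = 37.5 mm, Ī = 1 553 156 mm⁴.
Bore (subtracted): ⌀55, A = 2 376 mm², x = 37.5 mm, Ī = 449 180 mm⁴.
By symmetry the centroid is at mid-width, x̄ = 37.5 mm.
All pieces are centred on the centroidal y-axis, so I = ΣĪ (holes subtracted) = 1 103 975 mm⁴.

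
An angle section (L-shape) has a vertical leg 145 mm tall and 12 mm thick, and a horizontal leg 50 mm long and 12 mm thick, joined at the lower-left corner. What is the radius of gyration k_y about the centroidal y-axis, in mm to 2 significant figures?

Decompose the section into non-overlapping parts with the origin at the bottom-left of its bounding rectangle.
Vertical leg: 12 × 145, A = 1 740 mm², x = 6 mm, Ī = 20 880 mm⁴.
Horizontal leg (remainder): 38 × 12, A = 456 mm², x = 31 mm, Ī = 54 872 mm⁴.
Centroid: x̄ = ΣA·x / ΣA = 11.19 mm.
Transfer each piece to the centroidal y-axis using Ī + A·d² with d = x − 11.19:
  vertical leg: d = -5.191 mm → contributes +67 772 mm⁴
  horizontal leg (remainder): d = 19.81 mm → contributes +233 800 mm⁴
Total I = 301 572 mm⁴.
Radius of gyration: k = √(I/A) = √(301 572 / 2 196) = 11.72 mm.

k_y ≈ 12 mm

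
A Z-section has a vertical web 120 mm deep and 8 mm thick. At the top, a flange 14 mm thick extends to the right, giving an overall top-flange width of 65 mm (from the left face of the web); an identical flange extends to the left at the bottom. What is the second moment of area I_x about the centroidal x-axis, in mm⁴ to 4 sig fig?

I_x ≈ 5.661 × 10⁶ mm⁴

Break the section into simple shapes (no overlaps), measuring from the bottom-left corner of the bounding box.
Web: 8 × 120, A = 960 mm², y = 60 mm, Ī = 1 152 000 mm⁴.
Top flange (beyond web): 57 × 14, A = 798 mm², y = 113 mm, Ī = 13 034 mm⁴.
Bottom flange (beyond web): 57 × 14, A = 798 mm², y = 7 mm, Ī = 13 034 mm⁴.
Centroid: ȳ = ΣA·y / ΣA = 60 mm.
Transfer each piece to the centroidal x-axis using Ī + A·d² with d = y − 60:
  web: d = 0 mm → contributes +1 152 000 mm⁴
  top flange (beyond web): d = 53 mm → contributes +2 254 616 mm⁴
  bottom flange (beyond web): d = -53 mm → contributes +2 254 616 mm⁴
Total I = 5 661 232 mm⁴.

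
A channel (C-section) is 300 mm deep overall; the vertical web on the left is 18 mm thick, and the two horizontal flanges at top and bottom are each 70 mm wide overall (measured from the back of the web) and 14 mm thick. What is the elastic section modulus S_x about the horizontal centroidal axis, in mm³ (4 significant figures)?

S_x ≈ 4.687 × 10⁵ mm³

Split into non-overlapping primitives; take the origin at the lower-left of the bounding box.
Web: 18 × 300, A = 5 400 mm², y = 150 mm, Ī = 40 500 000 mm⁴.
Top flange (beyond web): 52 × 14, A = 728 mm², y = 293 mm, Ī = 11890.7 mm⁴.
Bottom flange (beyond web): 52 × 14, A = 728 mm², y = 7 mm, Ī = 11890.7 mm⁴.
By symmetry the centroid is at mid-height, ȳ = 150 mm.
Transfer each piece to the horizontal centroidal axis using Ī + A·d² with d = y − 150:
  web: d = 0 mm → contributes +40 500 000 mm⁴
  top flange (beyond web): d = 143 mm → contributes +14 898 763 mm⁴
  bottom flange (beyond web): d = -143 mm → contributes +14 898 763 mm⁴
Total I = 70 297 525 mm⁴.
Extreme fibre distance c = 150 mm; S = I/c = 468 650 mm³.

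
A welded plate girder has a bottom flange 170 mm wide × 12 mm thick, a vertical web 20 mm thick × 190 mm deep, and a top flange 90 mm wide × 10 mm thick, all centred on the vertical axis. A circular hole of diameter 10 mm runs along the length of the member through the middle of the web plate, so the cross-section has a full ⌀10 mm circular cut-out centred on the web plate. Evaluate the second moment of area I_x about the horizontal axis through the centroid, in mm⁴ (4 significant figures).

Decompose the section into non-overlapping parts with the origin at the bottom-left of its bounding rectangle.
Bottom plate: 170 × 12, A = 2 040 mm², y = 6 mm, Ī = 24 480 mm⁴.
Web plate: 20 × 190, A = 3 800 mm², y = 107 mm, Ī = 11 431 667 mm⁴.
Top plate: 90 × 10, A = 900 mm², y = 207 mm, Ī = 7 500 mm⁴.
Hole (subtracted): ⌀10, A = 78.5398 mm², y = 107 mm, Ī = 490.874 mm⁴.
Centroid: ȳ = ΣA·y / ΣA = 89.5804 mm.
Transfer each piece to the horizontal axis through the centroid using Ī + A·d² with d = y − 89.5804:
  bottom plate: d = -83.5804 mm → contributes +14 275 272 mm⁴
  web plate: d = 17.4196 mm → contributes +12 584 749 mm⁴
  top plate: d = 117.42 mm → contributes +12 416 127 mm⁴
  hole: d = 17.4196 mm → contributes −24323.2 mm⁴
Total I = 39 251 825 mm⁴.

I_x ≈ 3.925 × 10⁷ mm⁴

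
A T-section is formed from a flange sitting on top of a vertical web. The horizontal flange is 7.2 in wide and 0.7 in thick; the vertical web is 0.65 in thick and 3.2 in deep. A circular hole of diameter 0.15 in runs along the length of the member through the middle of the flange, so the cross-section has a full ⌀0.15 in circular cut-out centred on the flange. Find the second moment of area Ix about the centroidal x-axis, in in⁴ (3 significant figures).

Ix ≈ 7.57 in⁴

Split into non-overlapping primitives; take the origin at the lower-left of the bounding box.
Flange: 7.2 × 0.7, A = 5.04 in², y = 3.55 in, Ī = 0.2058 in⁴.
Web: 0.65 × 3.2, A = 2.08 in², y = 1.6 in, Ī = 1.7749 in⁴.
Hole (subtracted): ⌀0.15, A = 0.017671 in², y = 3.55 in, Ī = 0.00002485 in⁴.
Centroid: ȳ = ΣA·y / ΣA = 2.9789 in.
Transfer each piece to the centroidal x-axis using Ī + A·d² with d = y − 2.9789:
  flange: d = 0.57108 in → contributes +1.8495 in⁴
  web: d = -1.3789 in → contributes +5.7299 in⁴
  hole: d = 0.57108 in → contributes −0.0057881 in⁴
Total I = 7.5736 in⁴.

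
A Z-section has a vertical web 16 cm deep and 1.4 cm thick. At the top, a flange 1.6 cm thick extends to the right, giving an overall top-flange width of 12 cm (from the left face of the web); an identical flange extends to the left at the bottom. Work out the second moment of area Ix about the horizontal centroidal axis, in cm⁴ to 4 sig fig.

Ix ≈ 2244 cm⁴

Split into non-overlapping primitives; take the origin at the lower-left of the bounding box.
Web: 1.4 × 16, A = 22.4 cm², y = 8 cm, Ī = 477.867 cm⁴.
Top flange (beyond web): 10.6 × 1.6, A = 16.96 cm², y = 15.2 cm, Ī = 3.61813 cm⁴.
Bottom flange (beyond web): 10.6 × 1.6, A = 16.96 cm², y = 0.8 cm, Ī = 3.61813 cm⁴.
Centroid: ȳ = ΣA·y / ΣA = 8 cm.
Transfer each piece to the horizontal centroidal axis using Ī + A·d² with d = y − 8:
  web: d = 0 cm → contributes +477.867 cm⁴
  top flange (beyond web): d = 7.2 cm → contributes +882.825 cm⁴
  bottom flange (beyond web): d = -7.2 cm → contributes +882.825 cm⁴
Total I = 2243.52 cm⁴.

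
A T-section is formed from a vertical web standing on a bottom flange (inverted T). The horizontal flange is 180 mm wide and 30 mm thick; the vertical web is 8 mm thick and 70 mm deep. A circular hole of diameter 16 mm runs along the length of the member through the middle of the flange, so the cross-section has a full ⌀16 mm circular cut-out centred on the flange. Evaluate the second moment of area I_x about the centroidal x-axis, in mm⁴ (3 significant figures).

Decompose the section into non-overlapping parts with the origin at the bottom-left of its bounding rectangle.
Flange: 180 × 30, A = 5 400 mm², y = 15 mm, Ī = 405 000 mm⁴.
Web: 8 × 70, A = 560 mm², y = 65 mm, Ī = 228 667 mm⁴.
Hole (subtracted): ⌀16, A = 201.06 mm², y = 15 mm, Ī = 3 217 mm⁴.
Centroid: ȳ = ΣA·y / ΣA = 19.862 mm.
Transfer each piece to the centroidal x-axis using Ī + A·d² with d = y − 19.862:
  flange: d = -4.862 mm → contributes +532 651 mm⁴
  web: d = 45.138 mm → contributes +1 369 632 mm⁴
  hole: d = -4.862 mm → contributes −7969.9 mm⁴
Total I = 1 894 313 mm⁴.

I_x ≈ 1.89 × 10⁶ mm⁴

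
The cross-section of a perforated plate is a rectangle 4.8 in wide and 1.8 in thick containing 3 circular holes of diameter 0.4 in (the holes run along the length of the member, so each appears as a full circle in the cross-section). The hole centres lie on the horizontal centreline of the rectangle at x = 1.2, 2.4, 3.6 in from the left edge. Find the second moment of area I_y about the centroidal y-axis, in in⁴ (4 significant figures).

I_y ≈ 16.22 in⁴

Break the section into simple shapes (no overlaps), measuring from the bottom-left corner of the bounding box.
Plate: 4.8 × 1.8, A = 8.64 in², x = 2.4 in, Ī = 16.5888 in⁴.
Hole 1 (subtracted): ⌀0.4, A = 0.125664 in², x = 1.2 in, Ī = 0.00125664 in⁴.
Hole 2 (subtracted): ⌀0.4, A = 0.125664 in², x = 2.4 in, Ī = 0.00125664 in⁴.
Hole 3 (subtracted): ⌀0.4, A = 0.125664 in², x = 3.6 in, Ī = 0.00125664 in⁴.
By symmetry the centroid is at mid-width, x̄ = 2.4 in.
Transfer each piece to the centroidal y-axis using Ī + A·d² with d = x − 2.4:
  plate: d = 0 in → contributes +16.5888 in⁴
  hole 1: d = -1.2 in → contributes −0.182212 in⁴
  hole 2: d = 0 in → contributes −0.00125664 in⁴
  hole 3: d = 1.2 in → contributes −0.182212 in⁴
Total I = 16.2231 in⁴.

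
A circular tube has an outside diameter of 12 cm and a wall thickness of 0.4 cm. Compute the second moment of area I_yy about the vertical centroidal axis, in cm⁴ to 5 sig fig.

I_yy ≈ 245.48 cm⁴

Split into non-overlapping primitives; take the origin at the lower-left of the bounding box.
Outer circle: ⌀12, A = 113.0973 cm², x = 6 cm, Ī = 1017.876 cm⁴.
Bore (subtracted): ⌀11.2, A = 98.52035 cm², x = 6 cm, Ī = 772.3995 cm⁴.
By symmetry the centroid is at mid-width, x̄ = 6 cm.
All pieces are centred on the vertical centroidal axis, so I = ΣĪ (holes subtracted) = 245.4765 cm⁴.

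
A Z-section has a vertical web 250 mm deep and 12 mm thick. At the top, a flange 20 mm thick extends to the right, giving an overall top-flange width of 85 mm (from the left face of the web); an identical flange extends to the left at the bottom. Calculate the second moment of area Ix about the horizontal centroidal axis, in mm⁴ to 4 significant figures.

Ix ≈ 5.434 × 10⁷ mm⁴

Decompose the section into non-overlapping parts with the origin at the bottom-left of its bounding rectangle.
Web: 12 × 250, A = 3 000 mm², y = 125 mm, Ī = 15 625 000 mm⁴.
Top flange (beyond web): 73 × 20, A = 1 460 mm², y = 240 mm, Ī = 48666.7 mm⁴.
Bottom flange (beyond web): 73 × 20, A = 1 460 mm², y = 10 mm, Ī = 48666.7 mm⁴.
Centroid: ȳ = ΣA·y / ΣA = 125 mm.
Transfer each piece to the horizontal centroidal axis using Ī + A·d² with d = y − 125:
  web: d = 0 mm → contributes +15 625 000 mm⁴
  top flange (beyond web): d = 115 mm → contributes +19 357 167 mm⁴
  bottom flange (beyond web): d = -115 mm → contributes +19 357 167 mm⁴
Total I = 54 339 333 mm⁴.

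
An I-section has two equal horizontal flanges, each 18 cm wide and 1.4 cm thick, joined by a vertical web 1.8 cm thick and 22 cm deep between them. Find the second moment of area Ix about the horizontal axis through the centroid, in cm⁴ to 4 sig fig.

Break the section into simple shapes (no overlaps), measuring from the bottom-left corner of the bounding box.
Bottom flange: 18 × 1.4, A = 25.2 cm², y = 0.7 cm, Ī = 4.116 cm⁴.
Web: 1.8 × 22, A = 39.6 cm², y = 12.4 cm, Ī = 1597.2 cm⁴.
Top flange: 18 × 1.4, A = 25.2 cm², y = 24.1 cm, Ī = 4.116 cm⁴.
By symmetry the centroid is at mid-height, ȳ = 12.4 cm.
Transfer each piece to the horizontal axis through the centroid using Ī + A·d² with d = y − 12.4:
  bottom flange: d = -11.7 cm → contributes +3453.74 cm⁴
  web: d = 0 cm → contributes +1597.2 cm⁴
  top flange: d = 11.7 cm → contributes +3453.74 cm⁴
Total I = 8504.69 cm⁴.

Ix ≈ 8505 cm⁴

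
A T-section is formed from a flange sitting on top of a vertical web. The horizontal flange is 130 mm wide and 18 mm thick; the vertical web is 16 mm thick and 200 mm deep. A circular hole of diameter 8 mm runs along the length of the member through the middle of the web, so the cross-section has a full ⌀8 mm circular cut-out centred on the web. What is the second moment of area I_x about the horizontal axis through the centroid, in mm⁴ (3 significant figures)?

Decompose the section into non-overlapping parts with the origin at the bottom-left of its bounding rectangle.
Flange: 130 × 18, A = 2 340 mm², y = 209 mm, Ī = 63 180 mm⁴.
Web: 16 × 200, A = 3 200 mm², y = 100 mm, Ī = 10 666 667 mm⁴.
Hole (subtracted): ⌀8, A = 50.265 mm², y = 100 mm, Ī = 201.06 mm⁴.
Centroid: ȳ = ΣA·y / ΣA = 146.46 mm.
Transfer each piece to the horizontal axis through the centroid using Ī + A·d² with d = y − 146.46:
  flange: d = 62.539 mm → contributes +9 215 139 mm⁴
  web: d = -46.461 mm → contributes +17 574 343 mm⁴
  hole: d = -46.461 mm → contributes −108 707 mm⁴
Total I = 26 680 776 mm⁴.

I_x ≈ 2.67 × 10⁷ mm⁴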